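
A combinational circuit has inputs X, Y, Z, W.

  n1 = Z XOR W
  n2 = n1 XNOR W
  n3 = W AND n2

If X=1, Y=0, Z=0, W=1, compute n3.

1

n1 = 0 XOR 1 = 1
n2 = 1 XNOR 1 = 1
n3 = 1 AND 1 = 1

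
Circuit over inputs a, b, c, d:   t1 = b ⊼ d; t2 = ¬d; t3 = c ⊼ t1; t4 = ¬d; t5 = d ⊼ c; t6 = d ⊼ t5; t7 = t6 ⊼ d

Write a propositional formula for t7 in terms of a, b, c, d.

(d ⊼ (d ⊼ c)) ⊼ d

t5 = d ⊼ c
t6 = d ⊼ t5 = d ⊼ (d ⊼ c)
t7 = t6 ⊼ d = (d ⊼ (d ⊼ c)) ⊼ d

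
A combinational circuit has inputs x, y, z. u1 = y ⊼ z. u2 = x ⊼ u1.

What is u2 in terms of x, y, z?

x ⊼ (y ⊼ z)

u1 = y ⊼ z
u2 = x ⊼ u1 = x ⊼ (y ⊼ z)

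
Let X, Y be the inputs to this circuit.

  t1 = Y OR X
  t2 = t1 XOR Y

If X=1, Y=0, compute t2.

1

t1 = 0 OR 1 = 1
t2 = 1 XOR 0 = 1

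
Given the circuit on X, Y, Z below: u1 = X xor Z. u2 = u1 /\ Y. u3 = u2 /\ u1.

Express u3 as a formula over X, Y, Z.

((X xor Z) /\ Y) /\ (X xor Z)

u1 = X xor Z
u2 = u1 /\ Y = (X xor Z) /\ Y
u3 = u2 /\ u1 = ((X xor Z) /\ Y) /\ (X xor Z)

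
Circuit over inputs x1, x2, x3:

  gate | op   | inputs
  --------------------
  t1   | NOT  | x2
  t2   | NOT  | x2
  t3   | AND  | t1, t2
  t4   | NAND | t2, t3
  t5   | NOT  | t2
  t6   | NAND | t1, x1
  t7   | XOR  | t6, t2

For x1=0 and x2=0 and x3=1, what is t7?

t1 = NOT 0 = 1
t2 = NOT 0 = 1
t6 = 1 NAND 0 = 1
t7 = 1 XOR 1 = 0

0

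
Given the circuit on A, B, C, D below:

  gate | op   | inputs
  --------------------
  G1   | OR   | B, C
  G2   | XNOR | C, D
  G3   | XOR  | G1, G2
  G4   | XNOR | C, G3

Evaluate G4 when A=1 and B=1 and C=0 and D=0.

G1 = 1 OR 0 = 1
G2 = 0 XNOR 0 = 1
G3 = 1 XOR 1 = 0
G4 = 0 XNOR 0 = 1

1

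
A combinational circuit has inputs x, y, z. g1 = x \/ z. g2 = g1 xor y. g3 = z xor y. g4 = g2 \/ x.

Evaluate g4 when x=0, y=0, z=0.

0

g1 = 0 \/ 0 = 0
g2 = 0 xor 0 = 0
g4 = 0 \/ 0 = 0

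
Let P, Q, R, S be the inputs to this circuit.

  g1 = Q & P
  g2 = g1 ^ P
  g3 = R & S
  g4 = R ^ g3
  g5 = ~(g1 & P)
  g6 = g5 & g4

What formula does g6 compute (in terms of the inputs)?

(~((Q & P) & P)) & (R ^ (R & S))

g1 = Q & P
g3 = R & S
g4 = R ^ g3 = R ^ (R & S)
g5 = ~(g1 & P) = ~((Q & P) & P)
g6 = g5 & g4 = (~((Q & P) & P)) & (R ^ (R & S))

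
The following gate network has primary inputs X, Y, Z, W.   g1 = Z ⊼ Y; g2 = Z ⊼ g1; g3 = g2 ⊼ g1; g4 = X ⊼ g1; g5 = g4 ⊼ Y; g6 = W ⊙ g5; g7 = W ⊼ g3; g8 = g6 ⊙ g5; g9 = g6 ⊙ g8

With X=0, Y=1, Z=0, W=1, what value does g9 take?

g1 = 0 ⊼ 1 = 1
g4 = 0 ⊼ 1 = 1
g5 = 1 ⊼ 1 = 0
g6 = 1 ⊙ 0 = 0
g8 = 0 ⊙ 0 = 1
g9 = 0 ⊙ 1 = 0

0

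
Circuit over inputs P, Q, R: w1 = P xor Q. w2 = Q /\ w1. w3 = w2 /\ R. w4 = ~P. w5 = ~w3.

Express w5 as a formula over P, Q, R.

~((Q /\ (P xor Q)) /\ R)

w1 = P xor Q
w2 = Q /\ w1 = Q /\ (P xor Q)
w3 = w2 /\ R = (Q /\ (P xor Q)) /\ R
w5 = ~w3 = ~((Q /\ (P xor Q)) /\ R)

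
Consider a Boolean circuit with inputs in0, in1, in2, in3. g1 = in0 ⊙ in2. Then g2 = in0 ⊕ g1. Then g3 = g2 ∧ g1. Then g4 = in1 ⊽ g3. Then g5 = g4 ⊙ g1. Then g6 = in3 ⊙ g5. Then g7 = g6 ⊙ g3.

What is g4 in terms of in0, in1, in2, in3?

g1 = in0 ⊙ in2
g2 = in0 ⊕ g1 = in0 ⊕ (in0 ⊙ in2)
g3 = g2 ∧ g1 = (in0 ⊕ (in0 ⊙ in2)) ∧ (in0 ⊙ in2)
g4 = in1 ⊽ g3 = in1 ⊽ ((in0 ⊕ (in0 ⊙ in2)) ∧ (in0 ⊙ in2))

in1 ⊽ ((in0 ⊕ (in0 ⊙ in2)) ∧ (in0 ⊙ in2))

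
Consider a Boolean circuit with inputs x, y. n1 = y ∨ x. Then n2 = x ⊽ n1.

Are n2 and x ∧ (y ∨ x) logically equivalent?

No

n1 = y ∨ x
n2 = x ⊽ n1 = x ⊽ (y ∨ x)
At x=0, y=0: circuit gives 1, formula gives 0.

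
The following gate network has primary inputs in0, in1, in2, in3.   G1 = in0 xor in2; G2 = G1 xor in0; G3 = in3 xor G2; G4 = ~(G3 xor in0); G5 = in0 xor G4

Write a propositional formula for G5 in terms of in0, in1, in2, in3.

G1 = in0 xor in2
G2 = G1 xor in0 = (in0 xor in2) xor in0
G3 = in3 xor G2 = in3 xor ((in0 xor in2) xor in0)
G4 = ~(G3 xor in0) = ~((in3 xor ((in0 xor in2) xor in0)) xor in0)
G5 = in0 xor G4 = in0 xor (~((in3 xor ((in0 xor in2) xor in0)) xor in0))

in0 xor (~((in3 xor ((in0 xor in2) xor in0)) xor in0))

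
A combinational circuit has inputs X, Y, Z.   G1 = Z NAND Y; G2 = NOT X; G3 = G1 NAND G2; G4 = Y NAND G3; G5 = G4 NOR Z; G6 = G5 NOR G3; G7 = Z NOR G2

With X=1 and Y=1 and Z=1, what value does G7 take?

0

G2 = NOT 1 = 0
G7 = 1 NOR 0 = 0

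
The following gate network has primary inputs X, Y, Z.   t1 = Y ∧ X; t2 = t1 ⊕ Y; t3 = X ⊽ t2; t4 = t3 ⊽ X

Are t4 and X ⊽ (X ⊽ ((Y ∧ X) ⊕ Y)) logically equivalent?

Yes

t1 = Y ∧ X
t2 = t1 ⊕ Y = (Y ∧ X) ⊕ Y
t3 = X ⊽ t2 = X ⊽ ((Y ∧ X) ⊕ Y)
t4 = t3 ⊽ X = (X ⊽ ((Y ∧ X) ⊕ Y)) ⊽ X
At X=0, Y=0, Z=0: circuit gives 0, formula gives 0.
At X=0, Y=1, Z=0: circuit gives 1, formula gives 1.
Agrees on all 8 inputs.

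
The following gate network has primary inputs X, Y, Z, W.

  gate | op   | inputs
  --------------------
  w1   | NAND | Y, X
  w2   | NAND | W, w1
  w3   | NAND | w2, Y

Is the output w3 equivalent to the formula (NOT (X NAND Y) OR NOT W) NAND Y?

Yes

w1 = Y NAND X
w2 = W NAND w1 = W NAND (Y NAND X)
w3 = w2 NAND Y = (W NAND (Y NAND X)) NAND Y
At X=0, Y=1, Z=0, W=0: circuit gives 0, formula gives 0.
At X=0, Y=0, Z=0, W=0: circuit gives 1, formula gives 1.
Agrees on all 16 inputs.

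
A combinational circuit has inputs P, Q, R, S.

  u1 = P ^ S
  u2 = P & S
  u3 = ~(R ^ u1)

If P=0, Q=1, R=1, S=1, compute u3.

1

u1 = 0 ^ 1 = 1
u3 = ~(1 ^ 1) = 1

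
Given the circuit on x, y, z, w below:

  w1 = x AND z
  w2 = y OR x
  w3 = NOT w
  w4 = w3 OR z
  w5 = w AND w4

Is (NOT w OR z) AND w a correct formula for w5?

w3 = NOT w
w4 = w3 OR z = NOT w OR z
w5 = w AND w4 = w AND (NOT w OR z)
At x=0, y=0, z=0, w=0: circuit gives 0, formula gives 0.
At x=0, y=0, z=1, w=1: circuit gives 1, formula gives 1.
Agrees on all 16 inputs.

Yes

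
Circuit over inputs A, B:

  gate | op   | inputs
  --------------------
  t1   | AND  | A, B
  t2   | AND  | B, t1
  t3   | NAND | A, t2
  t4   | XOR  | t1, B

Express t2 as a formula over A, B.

B AND (A AND B)

t1 = A AND B
t2 = B AND t1 = B AND (A AND B)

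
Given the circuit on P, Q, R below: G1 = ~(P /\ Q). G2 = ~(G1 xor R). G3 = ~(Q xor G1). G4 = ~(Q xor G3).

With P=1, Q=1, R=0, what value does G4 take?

0

G1 = ~(1 /\ 1) = 0
G3 = ~(1 xor 0) = 0
G4 = ~(1 xor 0) = 0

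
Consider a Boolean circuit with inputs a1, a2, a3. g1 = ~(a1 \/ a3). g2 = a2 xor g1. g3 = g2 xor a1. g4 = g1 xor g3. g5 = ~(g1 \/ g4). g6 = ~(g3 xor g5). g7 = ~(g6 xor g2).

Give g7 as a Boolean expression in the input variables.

~((~(((a2 xor (~(a1 \/ a3))) xor a1) xor (~((~(a1 \/ a3)) \/ ((~(a1 \/ a3)) xor ((a2 xor (~(a1 \/ a3))) xor a1)))))) xor (a2 xor (~(a1 \/ a3))))

g1 = ~(a1 \/ a3)
g2 = a2 xor g1 = a2 xor (~(a1 \/ a3))
g3 = g2 xor a1 = (a2 xor (~(a1 \/ a3))) xor a1
g4 = g1 xor g3 = (~(a1 \/ a3)) xor ((a2 xor (~(a1 \/ a3))) xor a1)
g5 = ~(g1 \/ g4) = ~((~(a1 \/ a3)) \/ ((~(a1 \/ a3)) xor ((a2 xor (~(a1 \/ a3))) xor a1)))
g6 = ~(g3 xor g5) = ~(((a2 xor (~(a1 \/ a3))) xor a1) xor (~((~(a1 \/ a3)) \/ ((~(a1 \/ a3)) xor ((a2 xor (~(a1 \/ a3))) xor a1)))))
g7 = ~(g6 xor g2) = ~((~(((a2 xor (~(a1 \/ a3))) xor a1) xor (~((~(a1 \/ a3)) \/ ((~(a1 \/ a3)) xor ((a2 xor (~(a1 \/ a3))) xor a1)))))) xor (a2 xor (~(a1 \/ a3))))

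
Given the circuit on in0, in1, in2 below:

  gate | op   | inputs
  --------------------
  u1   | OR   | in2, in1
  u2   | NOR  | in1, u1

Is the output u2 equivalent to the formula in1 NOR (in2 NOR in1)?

No

u1 = in2 OR in1
u2 = in1 NOR u1 = in1 NOR (in2 OR in1)
At in0=0, in1=0, in2=0: circuit gives 1, formula gives 0.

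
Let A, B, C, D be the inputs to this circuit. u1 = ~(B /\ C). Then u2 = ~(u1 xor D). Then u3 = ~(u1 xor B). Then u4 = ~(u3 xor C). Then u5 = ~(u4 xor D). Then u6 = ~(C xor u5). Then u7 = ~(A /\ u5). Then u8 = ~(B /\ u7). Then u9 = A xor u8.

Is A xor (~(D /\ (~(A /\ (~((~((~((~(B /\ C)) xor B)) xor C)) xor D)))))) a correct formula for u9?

No

u1 = ~(B /\ C)
u3 = ~(u1 xor B) = ~((~(B /\ C)) xor B)
u4 = ~(u3 xor C) = ~((~((~(B /\ C)) xor B)) xor C)
u5 = ~(u4 xor D) = ~((~((~((~(B /\ C)) xor B)) xor C)) xor D)
u7 = ~(A /\ u5) = ~(A /\ (~((~((~((~(B /\ C)) xor B)) xor C)) xor D)))
u8 = ~(B /\ u7) = ~(B /\ (~(A /\ (~((~((~((~(B /\ C)) xor B)) xor C)) xor D)))))
u9 = A xor u8 = A xor (~(B /\ (~(A /\ (~((~((~((~(B /\ C)) xor B)) xor C)) xor D))))))
At A=0, B=0, C=0, D=1: circuit gives 1, formula gives 0.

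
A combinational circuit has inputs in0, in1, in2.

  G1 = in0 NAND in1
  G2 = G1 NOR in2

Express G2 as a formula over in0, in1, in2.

(in0 NAND in1) NOR in2

G1 = in0 NAND in1
G2 = G1 NOR in2 = (in0 NAND in1) NOR in2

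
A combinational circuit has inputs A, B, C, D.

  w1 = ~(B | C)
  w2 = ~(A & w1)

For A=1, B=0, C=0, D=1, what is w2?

0

w1 = ~(0 | 0) = 1
w2 = ~(1 & 1) = 0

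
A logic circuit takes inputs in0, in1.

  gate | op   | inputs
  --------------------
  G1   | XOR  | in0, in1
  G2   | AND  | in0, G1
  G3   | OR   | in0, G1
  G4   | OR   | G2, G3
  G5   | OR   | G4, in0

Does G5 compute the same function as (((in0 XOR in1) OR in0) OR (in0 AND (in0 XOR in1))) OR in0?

Yes

G1 = in0 XOR in1
G2 = in0 AND G1 = in0 AND (in0 XOR in1)
G3 = in0 OR G1 = in0 OR (in0 XOR in1)
G4 = G2 OR G3 = (in0 AND (in0 XOR in1)) OR (in0 OR (in0 XOR in1))
G5 = G4 OR in0 = ((in0 AND (in0 XOR in1)) OR (in0 OR (in0 XOR in1))) OR in0
At in0=0, in1=0: circuit gives 0, formula gives 0.
At in0=0, in1=1: circuit gives 1, formula gives 1.
Agrees on all 4 inputs.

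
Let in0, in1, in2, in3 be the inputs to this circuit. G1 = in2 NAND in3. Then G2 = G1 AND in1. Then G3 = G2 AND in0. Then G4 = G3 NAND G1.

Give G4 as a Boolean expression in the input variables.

G1 = in2 NAND in3
G2 = G1 AND in1 = (in2 NAND in3) AND in1
G3 = G2 AND in0 = ((in2 NAND in3) AND in1) AND in0
G4 = G3 NAND G1 = (((in2 NAND in3) AND in1) AND in0) NAND (in2 NAND in3)

(((in2 NAND in3) AND in1) AND in0) NAND (in2 NAND in3)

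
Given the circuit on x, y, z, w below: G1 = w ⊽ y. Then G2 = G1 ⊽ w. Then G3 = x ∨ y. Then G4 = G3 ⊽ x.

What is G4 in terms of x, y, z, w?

G3 = x ∨ y
G4 = G3 ⊽ x = (x ∨ y) ⊽ x

(x ∨ y) ⊽ x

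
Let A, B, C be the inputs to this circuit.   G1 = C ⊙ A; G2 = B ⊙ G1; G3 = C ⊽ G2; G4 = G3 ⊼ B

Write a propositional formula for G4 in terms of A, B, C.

(C ⊽ (B ⊙ (C ⊙ A))) ⊼ B

G1 = C ⊙ A
G2 = B ⊙ G1 = B ⊙ (C ⊙ A)
G3 = C ⊽ G2 = C ⊽ (B ⊙ (C ⊙ A))
G4 = G3 ⊼ B = (C ⊽ (B ⊙ (C ⊙ A))) ⊼ B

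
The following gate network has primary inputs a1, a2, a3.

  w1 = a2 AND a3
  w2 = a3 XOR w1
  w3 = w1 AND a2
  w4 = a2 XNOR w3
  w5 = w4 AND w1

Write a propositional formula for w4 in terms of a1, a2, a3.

a2 XNOR ((a2 AND a3) AND a2)

w1 = a2 AND a3
w3 = w1 AND a2 = (a2 AND a3) AND a2
w4 = a2 XNOR w3 = a2 XNOR ((a2 AND a3) AND a2)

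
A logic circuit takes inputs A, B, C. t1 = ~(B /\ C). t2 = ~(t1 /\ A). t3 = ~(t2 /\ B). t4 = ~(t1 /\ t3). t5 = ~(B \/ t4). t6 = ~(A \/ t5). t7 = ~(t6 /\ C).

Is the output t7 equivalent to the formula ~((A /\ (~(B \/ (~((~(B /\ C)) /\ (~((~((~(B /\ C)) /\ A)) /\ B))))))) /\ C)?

t1 = ~(B /\ C)
t2 = ~(t1 /\ A) = ~((~(B /\ C)) /\ A)
t3 = ~(t2 /\ B) = ~((~((~(B /\ C)) /\ A)) /\ B)
t4 = ~(t1 /\ t3) = ~((~(B /\ C)) /\ (~((~((~(B /\ C)) /\ A)) /\ B)))
t5 = ~(B \/ t4) = ~(B \/ (~((~(B /\ C)) /\ (~((~((~(B /\ C)) /\ A)) /\ B)))))
t6 = ~(A \/ t5) = ~(A \/ (~(B \/ (~((~(B /\ C)) /\ (~((~((~(B /\ C)) /\ A)) /\ B)))))))
t7 = ~(t6 /\ C) = ~((~(A \/ (~(B \/ (~((~(B /\ C)) /\ (~((~((~(B /\ C)) /\ A)) /\ B)))))))) /\ C)
At A=0, B=1, C=1: circuit gives 0, formula gives 1.

No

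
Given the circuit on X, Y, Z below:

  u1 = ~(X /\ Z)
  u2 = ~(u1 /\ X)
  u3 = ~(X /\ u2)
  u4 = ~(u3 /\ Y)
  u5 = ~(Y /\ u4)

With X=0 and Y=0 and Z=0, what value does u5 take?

u1 = ~(0 /\ 0) = 1
u2 = ~(1 /\ 0) = 1
u3 = ~(0 /\ 1) = 1
u4 = ~(1 /\ 0) = 1
u5 = ~(0 /\ 1) = 1

1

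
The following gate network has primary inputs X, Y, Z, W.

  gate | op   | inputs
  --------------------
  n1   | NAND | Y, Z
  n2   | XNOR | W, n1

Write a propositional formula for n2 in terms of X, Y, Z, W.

W XNOR (Y NAND Z)

n1 = Y NAND Z
n2 = W XNOR n1 = W XNOR (Y NAND Z)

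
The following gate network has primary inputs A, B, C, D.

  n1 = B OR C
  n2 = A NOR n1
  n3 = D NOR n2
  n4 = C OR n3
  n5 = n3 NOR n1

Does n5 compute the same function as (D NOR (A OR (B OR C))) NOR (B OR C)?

No

n1 = B OR C
n2 = A NOR n1 = A NOR (B OR C)
n3 = D NOR n2 = D NOR (A NOR (B OR C))
n5 = n3 NOR n1 = (D NOR (A NOR (B OR C))) NOR (B OR C)
At A=0, B=0, C=0, D=0: circuit gives 1, formula gives 0.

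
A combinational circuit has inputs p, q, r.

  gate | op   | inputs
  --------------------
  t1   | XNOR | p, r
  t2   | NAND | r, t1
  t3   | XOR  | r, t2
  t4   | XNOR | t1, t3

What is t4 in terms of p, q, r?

(p XNOR r) XNOR (r XOR (r NAND (p XNOR r)))

t1 = p XNOR r
t2 = r NAND t1 = r NAND (p XNOR r)
t3 = r XOR t2 = r XOR (r NAND (p XNOR r))
t4 = t1 XNOR t3 = (p XNOR r) XNOR (r XOR (r NAND (p XNOR r)))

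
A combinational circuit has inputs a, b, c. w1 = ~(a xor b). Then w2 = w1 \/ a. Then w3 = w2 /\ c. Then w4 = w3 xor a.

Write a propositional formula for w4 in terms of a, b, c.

w1 = ~(a xor b)
w2 = w1 \/ a = (~(a xor b)) \/ a
w3 = w2 /\ c = ((~(a xor b)) \/ a) /\ c
w4 = w3 xor a = (((~(a xor b)) \/ a) /\ c) xor a

(((~(a xor b)) \/ a) /\ c) xor a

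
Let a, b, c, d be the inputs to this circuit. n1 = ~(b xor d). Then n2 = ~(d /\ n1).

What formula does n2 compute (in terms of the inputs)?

~(d /\ (~(b xor d)))

n1 = ~(b xor d)
n2 = ~(d /\ n1) = ~(d /\ (~(b xor d)))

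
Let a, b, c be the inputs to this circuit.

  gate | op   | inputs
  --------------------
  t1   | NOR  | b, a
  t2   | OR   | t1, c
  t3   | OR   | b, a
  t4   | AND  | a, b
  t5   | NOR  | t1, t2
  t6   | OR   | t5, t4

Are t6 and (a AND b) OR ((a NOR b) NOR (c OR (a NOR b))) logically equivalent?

t1 = b NOR a
t2 = t1 OR c = (b NOR a) OR c
t4 = a AND b
t5 = t1 NOR t2 = (b NOR a) NOR ((b NOR a) OR c)
t6 = t5 OR t4 = ((b NOR a) NOR ((b NOR a) OR c)) OR (a AND b)
At a=0, b=0, c=0: circuit gives 0, formula gives 0.
At a=0, b=1, c=0: circuit gives 1, formula gives 1.
Agrees on all 8 inputs.

Yes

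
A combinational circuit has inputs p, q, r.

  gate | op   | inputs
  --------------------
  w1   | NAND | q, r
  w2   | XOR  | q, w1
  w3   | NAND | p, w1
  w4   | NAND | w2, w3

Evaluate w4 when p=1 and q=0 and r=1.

w1 = 0 NAND 1 = 1
w2 = 0 XOR 1 = 1
w3 = 1 NAND 1 = 0
w4 = 1 NAND 0 = 1

1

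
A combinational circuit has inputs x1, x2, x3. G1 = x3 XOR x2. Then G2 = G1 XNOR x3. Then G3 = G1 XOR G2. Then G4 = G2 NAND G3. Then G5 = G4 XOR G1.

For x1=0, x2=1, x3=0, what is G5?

G1 = 0 XOR 1 = 1
G2 = 1 XNOR 0 = 0
G3 = 1 XOR 0 = 1
G4 = 0 NAND 1 = 1
G5 = 1 XOR 1 = 0

0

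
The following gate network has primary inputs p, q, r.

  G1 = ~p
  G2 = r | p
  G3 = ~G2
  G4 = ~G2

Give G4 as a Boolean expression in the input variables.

G2 = r | p
G4 = ~G2 = ~(r | p)

~(r | p)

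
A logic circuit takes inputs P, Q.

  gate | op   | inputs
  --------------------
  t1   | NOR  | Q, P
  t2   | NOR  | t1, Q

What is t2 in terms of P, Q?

(Q NOR P) NOR Q

t1 = Q NOR P
t2 = t1 NOR Q = (Q NOR P) NOR Q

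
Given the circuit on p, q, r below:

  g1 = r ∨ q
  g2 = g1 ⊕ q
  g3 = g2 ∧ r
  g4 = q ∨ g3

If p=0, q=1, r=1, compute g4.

g1 = 1 ∨ 1 = 1
g2 = 1 ⊕ 1 = 0
g3 = 0 ∧ 1 = 0
g4 = 1 ∨ 0 = 1

1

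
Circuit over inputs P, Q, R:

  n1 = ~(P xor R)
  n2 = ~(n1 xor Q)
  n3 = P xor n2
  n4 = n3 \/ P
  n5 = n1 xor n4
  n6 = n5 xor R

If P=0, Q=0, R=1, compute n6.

0

n1 = ~(0 xor 1) = 0
n2 = ~(0 xor 0) = 1
n3 = 0 xor 1 = 1
n4 = 1 \/ 0 = 1
n5 = 0 xor 1 = 1
n6 = 1 xor 1 = 0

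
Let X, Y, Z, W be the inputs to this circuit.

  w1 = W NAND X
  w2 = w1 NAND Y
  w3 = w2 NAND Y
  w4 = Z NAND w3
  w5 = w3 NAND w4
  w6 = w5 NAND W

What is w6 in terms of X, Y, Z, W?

((((W NAND X) NAND Y) NAND Y) NAND (Z NAND (((W NAND X) NAND Y) NAND Y))) NAND W

w1 = W NAND X
w2 = w1 NAND Y = (W NAND X) NAND Y
w3 = w2 NAND Y = ((W NAND X) NAND Y) NAND Y
w4 = Z NAND w3 = Z NAND (((W NAND X) NAND Y) NAND Y)
w5 = w3 NAND w4 = (((W NAND X) NAND Y) NAND Y) NAND (Z NAND (((W NAND X) NAND Y) NAND Y))
w6 = w5 NAND W = ((((W NAND X) NAND Y) NAND Y) NAND (Z NAND (((W NAND X) NAND Y) NAND Y))) NAND W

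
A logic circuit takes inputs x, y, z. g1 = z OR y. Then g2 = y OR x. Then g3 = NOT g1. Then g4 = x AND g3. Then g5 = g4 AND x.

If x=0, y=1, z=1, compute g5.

g1 = 1 OR 1 = 1
g3 = NOT 1 = 0
g4 = 0 AND 0 = 0
g5 = 0 AND 0 = 0

0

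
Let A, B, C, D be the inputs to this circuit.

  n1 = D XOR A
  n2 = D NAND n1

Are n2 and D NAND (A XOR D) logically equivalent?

Yes

n1 = D XOR A
n2 = D NAND n1 = D NAND (D XOR A)
At A=0, B=0, C=0, D=1: circuit gives 0, formula gives 0.
At A=0, B=0, C=0, D=0: circuit gives 1, formula gives 1.
Agrees on all 16 inputs.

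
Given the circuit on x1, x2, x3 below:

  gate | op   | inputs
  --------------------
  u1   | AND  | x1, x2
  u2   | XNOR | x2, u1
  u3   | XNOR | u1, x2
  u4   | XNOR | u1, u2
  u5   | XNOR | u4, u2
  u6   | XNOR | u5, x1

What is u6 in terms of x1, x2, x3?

u1 = x1 AND x2
u2 = x2 XNOR u1 = x2 XNOR (x1 AND x2)
u4 = u1 XNOR u2 = (x1 AND x2) XNOR (x2 XNOR (x1 AND x2))
u5 = u4 XNOR u2 = ((x1 AND x2) XNOR (x2 XNOR (x1 AND x2))) XNOR (x2 XNOR (x1 AND x2))
u6 = u5 XNOR x1 = (((x1 AND x2) XNOR (x2 XNOR (x1 AND x2))) XNOR (x2 XNOR (x1 AND x2))) XNOR x1

(((x1 AND x2) XNOR (x2 XNOR (x1 AND x2))) XNOR (x2 XNOR (x1 AND x2))) XNOR x1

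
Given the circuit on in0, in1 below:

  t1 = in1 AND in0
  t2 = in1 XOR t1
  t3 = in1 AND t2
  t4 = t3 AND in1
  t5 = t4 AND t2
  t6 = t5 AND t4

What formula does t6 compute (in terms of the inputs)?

(((in1 AND (in1 XOR (in1 AND in0))) AND in1) AND (in1 XOR (in1 AND in0))) AND ((in1 AND (in1 XOR (in1 AND in0))) AND in1)

t1 = in1 AND in0
t2 = in1 XOR t1 = in1 XOR (in1 AND in0)
t3 = in1 AND t2 = in1 AND (in1 XOR (in1 AND in0))
t4 = t3 AND in1 = (in1 AND (in1 XOR (in1 AND in0))) AND in1
t5 = t4 AND t2 = ((in1 AND (in1 XOR (in1 AND in0))) AND in1) AND (in1 XOR (in1 AND in0))
t6 = t5 AND t4 = (((in1 AND (in1 XOR (in1 AND in0))) AND in1) AND (in1 XOR (in1 AND in0))) AND ((in1 AND (in1 XOR (in1 AND in0))) AND in1)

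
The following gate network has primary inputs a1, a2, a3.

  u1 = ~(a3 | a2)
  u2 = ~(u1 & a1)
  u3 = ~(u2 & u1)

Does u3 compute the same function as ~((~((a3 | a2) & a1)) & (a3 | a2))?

u1 = ~(a3 | a2)
u2 = ~(u1 & a1) = ~((~(a3 | a2)) & a1)
u3 = ~(u2 & u1) = ~((~((~(a3 | a2)) & a1)) & (~(a3 | a2)))
At a1=0, a2=0, a3=0: circuit gives 0, formula gives 1.

No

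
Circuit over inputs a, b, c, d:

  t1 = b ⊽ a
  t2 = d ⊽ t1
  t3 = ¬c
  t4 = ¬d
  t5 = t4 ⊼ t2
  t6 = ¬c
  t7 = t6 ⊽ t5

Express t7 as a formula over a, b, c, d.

t1 = b ⊽ a
t2 = d ⊽ t1 = d ⊽ (b ⊽ a)
t4 = ¬d
t5 = t4 ⊼ t2 = ¬d ⊼ (d ⊽ (b ⊽ a))
t6 = ¬c
t7 = t6 ⊽ t5 = ¬c ⊽ (¬d ⊼ (d ⊽ (b ⊽ a)))

¬c ⊽ (¬d ⊼ (d ⊽ (b ⊽ a)))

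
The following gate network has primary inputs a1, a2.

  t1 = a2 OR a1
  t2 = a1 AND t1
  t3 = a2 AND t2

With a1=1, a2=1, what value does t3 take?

1

t1 = 1 OR 1 = 1
t2 = 1 AND 1 = 1
t3 = 1 AND 1 = 1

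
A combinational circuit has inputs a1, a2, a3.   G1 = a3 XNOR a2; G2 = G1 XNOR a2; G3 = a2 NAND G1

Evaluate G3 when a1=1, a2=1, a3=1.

0

G1 = 1 XNOR 1 = 1
G3 = 1 NAND 1 = 0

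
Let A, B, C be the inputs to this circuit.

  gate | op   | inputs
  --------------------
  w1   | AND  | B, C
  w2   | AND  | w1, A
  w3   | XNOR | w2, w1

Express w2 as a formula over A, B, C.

(B AND C) AND A

w1 = B AND C
w2 = w1 AND A = (B AND C) AND A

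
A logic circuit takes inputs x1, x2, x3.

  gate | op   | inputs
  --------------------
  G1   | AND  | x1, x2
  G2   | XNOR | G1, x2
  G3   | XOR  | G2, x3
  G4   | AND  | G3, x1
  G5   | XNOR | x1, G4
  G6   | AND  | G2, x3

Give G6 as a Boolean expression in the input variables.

((x1 AND x2) XNOR x2) AND x3

G1 = x1 AND x2
G2 = G1 XNOR x2 = (x1 AND x2) XNOR x2
G6 = G2 AND x3 = ((x1 AND x2) XNOR x2) AND x3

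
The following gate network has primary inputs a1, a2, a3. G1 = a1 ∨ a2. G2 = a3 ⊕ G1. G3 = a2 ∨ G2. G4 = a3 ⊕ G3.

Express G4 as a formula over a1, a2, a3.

G1 = a1 ∨ a2
G2 = a3 ⊕ G1 = a3 ⊕ (a1 ∨ a2)
G3 = a2 ∨ G2 = a2 ∨ (a3 ⊕ (a1 ∨ a2))
G4 = a3 ⊕ G3 = a3 ⊕ (a2 ∨ (a3 ⊕ (a1 ∨ a2)))

a3 ⊕ (a2 ∨ (a3 ⊕ (a1 ∨ a2)))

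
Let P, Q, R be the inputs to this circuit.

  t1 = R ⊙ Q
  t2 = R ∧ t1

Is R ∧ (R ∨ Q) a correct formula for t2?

t1 = R ⊙ Q
t2 = R ∧ t1 = R ∧ (R ⊙ Q)
At P=0, Q=0, R=1: circuit gives 0, formula gives 1.

No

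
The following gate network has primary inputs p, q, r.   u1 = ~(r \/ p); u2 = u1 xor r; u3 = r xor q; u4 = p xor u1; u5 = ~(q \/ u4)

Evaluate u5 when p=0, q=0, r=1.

u1 = ~(1 \/ 0) = 0
u4 = 0 xor 0 = 0
u5 = ~(0 \/ 0) = 1

1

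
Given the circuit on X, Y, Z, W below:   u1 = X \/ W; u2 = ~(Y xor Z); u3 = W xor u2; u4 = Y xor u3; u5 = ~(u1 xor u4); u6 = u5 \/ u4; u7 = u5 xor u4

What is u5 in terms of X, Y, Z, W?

u1 = X \/ W
u2 = ~(Y xor Z)
u3 = W xor u2 = W xor (~(Y xor Z))
u4 = Y xor u3 = Y xor (W xor (~(Y xor Z)))
u5 = ~(u1 xor u4) = ~((X \/ W) xor (Y xor (W xor (~(Y xor Z)))))

~((X \/ W) xor (Y xor (W xor (~(Y xor Z)))))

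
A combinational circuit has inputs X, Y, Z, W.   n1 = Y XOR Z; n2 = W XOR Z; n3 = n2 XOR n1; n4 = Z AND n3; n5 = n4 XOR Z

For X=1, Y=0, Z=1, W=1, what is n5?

n1 = 0 XOR 1 = 1
n2 = 1 XOR 1 = 0
n3 = 0 XOR 1 = 1
n4 = 1 AND 1 = 1
n5 = 1 XOR 1 = 0

0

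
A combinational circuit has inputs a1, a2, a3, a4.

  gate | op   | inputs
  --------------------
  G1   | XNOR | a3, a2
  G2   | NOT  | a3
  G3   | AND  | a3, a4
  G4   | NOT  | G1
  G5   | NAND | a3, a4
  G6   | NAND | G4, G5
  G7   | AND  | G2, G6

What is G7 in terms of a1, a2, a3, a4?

NOT a3 AND (NOT (a3 XNOR a2) NAND (a3 NAND a4))

G1 = a3 XNOR a2
G2 = NOT a3
G4 = NOT G1 = NOT (a3 XNOR a2)
G5 = a3 NAND a4
G6 = G4 NAND G5 = NOT (a3 XNOR a2) NAND (a3 NAND a4)
G7 = G2 AND G6 = NOT a3 AND (NOT (a3 XNOR a2) NAND (a3 NAND a4))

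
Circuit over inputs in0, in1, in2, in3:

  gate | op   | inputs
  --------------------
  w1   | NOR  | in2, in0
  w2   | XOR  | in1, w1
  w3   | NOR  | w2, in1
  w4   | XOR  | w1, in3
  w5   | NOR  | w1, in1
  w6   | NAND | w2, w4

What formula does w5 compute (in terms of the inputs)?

w1 = in2 NOR in0
w5 = w1 NOR in1 = (in2 NOR in0) NOR in1

(in2 NOR in0) NOR in1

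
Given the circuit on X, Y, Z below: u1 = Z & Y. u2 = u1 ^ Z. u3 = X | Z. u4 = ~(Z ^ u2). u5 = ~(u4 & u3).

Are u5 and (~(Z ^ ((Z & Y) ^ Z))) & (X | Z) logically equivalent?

No

u1 = Z & Y
u2 = u1 ^ Z = (Z & Y) ^ Z
u3 = X | Z
u4 = ~(Z ^ u2) = ~(Z ^ ((Z & Y) ^ Z))
u5 = ~(u4 & u3) = ~((~(Z ^ ((Z & Y) ^ Z))) & (X | Z))
At X=0, Y=0, Z=0: circuit gives 1, formula gives 0.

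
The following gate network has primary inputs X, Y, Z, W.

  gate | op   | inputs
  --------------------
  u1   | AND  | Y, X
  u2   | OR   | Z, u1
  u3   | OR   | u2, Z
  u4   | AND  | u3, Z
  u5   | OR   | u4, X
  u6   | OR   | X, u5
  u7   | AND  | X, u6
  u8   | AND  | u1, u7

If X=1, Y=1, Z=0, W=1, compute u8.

1

u1 = 1 AND 1 = 1
u2 = 0 OR 1 = 1
u3 = 1 OR 0 = 1
u4 = 1 AND 0 = 0
u5 = 0 OR 1 = 1
u6 = 1 OR 1 = 1
u7 = 1 AND 1 = 1
u8 = 1 AND 1 = 1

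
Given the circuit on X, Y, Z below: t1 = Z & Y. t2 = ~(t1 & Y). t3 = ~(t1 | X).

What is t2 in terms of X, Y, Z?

t1 = Z & Y
t2 = ~(t1 & Y) = ~((Z & Y) & Y)

~((Z & Y) & Y)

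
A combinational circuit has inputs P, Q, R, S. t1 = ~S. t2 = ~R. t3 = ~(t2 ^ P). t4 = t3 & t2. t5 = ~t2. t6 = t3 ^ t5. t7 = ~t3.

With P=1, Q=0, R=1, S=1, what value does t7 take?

t2 = ~1 = 0
t3 = ~(0 ^ 1) = 0
t7 = ~0 = 1

1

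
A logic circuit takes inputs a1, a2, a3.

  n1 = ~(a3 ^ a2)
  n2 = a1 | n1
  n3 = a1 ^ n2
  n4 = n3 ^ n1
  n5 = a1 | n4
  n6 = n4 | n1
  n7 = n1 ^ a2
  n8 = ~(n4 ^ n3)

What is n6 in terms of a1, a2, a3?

n1 = ~(a3 ^ a2)
n2 = a1 | n1 = a1 | (~(a3 ^ a2))
n3 = a1 ^ n2 = a1 ^ (a1 | (~(a3 ^ a2)))
n4 = n3 ^ n1 = (a1 ^ (a1 | (~(a3 ^ a2)))) ^ (~(a3 ^ a2))
n6 = n4 | n1 = ((a1 ^ (a1 | (~(a3 ^ a2)))) ^ (~(a3 ^ a2))) | (~(a3 ^ a2))

((a1 ^ (a1 | (~(a3 ^ a2)))) ^ (~(a3 ^ a2))) | (~(a3 ^ a2))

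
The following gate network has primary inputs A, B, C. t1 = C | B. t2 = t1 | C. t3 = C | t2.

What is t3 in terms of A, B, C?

C | ((C | B) | C)

t1 = C | B
t2 = t1 | C = (C | B) | C
t3 = C | t2 = C | ((C | B) | C)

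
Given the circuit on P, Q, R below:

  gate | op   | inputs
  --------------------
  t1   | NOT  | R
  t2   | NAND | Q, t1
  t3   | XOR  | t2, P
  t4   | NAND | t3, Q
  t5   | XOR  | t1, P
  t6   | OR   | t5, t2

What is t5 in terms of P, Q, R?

NOT R XOR P

t1 = NOT R
t5 = t1 XOR P = NOT R XOR P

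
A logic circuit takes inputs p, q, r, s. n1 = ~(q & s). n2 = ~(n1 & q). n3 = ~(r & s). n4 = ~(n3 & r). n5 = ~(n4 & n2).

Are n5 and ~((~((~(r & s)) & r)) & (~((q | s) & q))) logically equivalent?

n1 = ~(q & s)
n2 = ~(n1 & q) = ~((~(q & s)) & q)
n3 = ~(r & s)
n4 = ~(n3 & r) = ~((~(r & s)) & r)
n5 = ~(n4 & n2) = ~((~((~(r & s)) & r)) & (~((~(q & s)) & q)))
At p=0, q=1, r=0, s=1: circuit gives 0, formula gives 1.

No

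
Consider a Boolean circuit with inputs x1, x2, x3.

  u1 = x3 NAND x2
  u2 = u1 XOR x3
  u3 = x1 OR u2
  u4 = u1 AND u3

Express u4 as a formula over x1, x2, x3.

u1 = x3 NAND x2
u2 = u1 XOR x3 = (x3 NAND x2) XOR x3
u3 = x1 OR u2 = x1 OR ((x3 NAND x2) XOR x3)
u4 = u1 AND u3 = (x3 NAND x2) AND (x1 OR ((x3 NAND x2) XOR x3))

(x3 NAND x2) AND (x1 OR ((x3 NAND x2) XOR x3))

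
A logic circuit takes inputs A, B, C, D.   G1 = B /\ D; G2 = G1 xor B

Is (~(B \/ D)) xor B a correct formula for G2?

G1 = B /\ D
G2 = G1 xor B = (B /\ D) xor B
At A=0, B=0, C=0, D=0: circuit gives 0, formula gives 1.

No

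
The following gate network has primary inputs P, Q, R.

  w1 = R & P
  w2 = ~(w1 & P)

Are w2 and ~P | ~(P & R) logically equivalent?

Yes

w1 = R & P
w2 = ~(w1 & P) = ~((R & P) & P)
At P=1, Q=0, R=1: circuit gives 0, formula gives 0.
At P=0, Q=0, R=0: circuit gives 1, formula gives 1.
Agrees on all 8 inputs.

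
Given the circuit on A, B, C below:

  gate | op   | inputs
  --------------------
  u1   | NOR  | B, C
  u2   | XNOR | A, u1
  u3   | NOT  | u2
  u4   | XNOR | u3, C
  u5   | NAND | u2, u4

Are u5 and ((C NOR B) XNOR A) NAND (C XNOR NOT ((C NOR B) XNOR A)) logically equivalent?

Yes

u1 = B NOR C
u2 = A XNOR u1 = A XNOR (B NOR C)
u3 = NOT u2 = NOT (A XNOR (B NOR C))
u4 = u3 XNOR C = NOT (A XNOR (B NOR C)) XNOR C
u5 = u2 NAND u4 = (A XNOR (B NOR C)) NAND (NOT (A XNOR (B NOR C)) XNOR C)
At A=0, B=1, C=0: circuit gives 0, formula gives 0.
At A=0, B=0, C=0: circuit gives 1, formula gives 1.
Agrees on all 8 inputs.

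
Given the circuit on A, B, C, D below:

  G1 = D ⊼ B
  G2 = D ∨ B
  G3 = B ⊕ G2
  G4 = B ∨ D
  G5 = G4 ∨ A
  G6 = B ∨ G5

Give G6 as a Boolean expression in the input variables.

B ∨ ((B ∨ D) ∨ A)

G4 = B ∨ D
G5 = G4 ∨ A = (B ∨ D) ∨ A
G6 = B ∨ G5 = B ∨ ((B ∨ D) ∨ A)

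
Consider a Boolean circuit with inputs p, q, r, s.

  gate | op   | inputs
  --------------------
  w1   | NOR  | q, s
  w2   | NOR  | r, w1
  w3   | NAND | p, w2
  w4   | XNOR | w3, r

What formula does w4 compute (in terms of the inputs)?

w1 = q NOR s
w2 = r NOR w1 = r NOR (q NOR s)
w3 = p NAND w2 = p NAND (r NOR (q NOR s))
w4 = w3 XNOR r = (p NAND (r NOR (q NOR s))) XNOR r

(p NAND (r NOR (q NOR s))) XNOR r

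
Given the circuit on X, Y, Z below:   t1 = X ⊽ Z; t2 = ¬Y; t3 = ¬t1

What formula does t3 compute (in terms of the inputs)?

t1 = X ⊽ Z
t3 = ¬t1 = ¬(X ⊽ Z)

¬(X ⊽ Z)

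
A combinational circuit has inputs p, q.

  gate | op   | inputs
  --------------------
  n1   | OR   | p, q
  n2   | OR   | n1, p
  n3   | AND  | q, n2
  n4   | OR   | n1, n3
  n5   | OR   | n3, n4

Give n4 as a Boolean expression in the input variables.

(p OR q) OR (q AND ((p OR q) OR p))

n1 = p OR q
n2 = n1 OR p = (p OR q) OR p
n3 = q AND n2 = q AND ((p OR q) OR p)
n4 = n1 OR n3 = (p OR q) OR (q AND ((p OR q) OR p))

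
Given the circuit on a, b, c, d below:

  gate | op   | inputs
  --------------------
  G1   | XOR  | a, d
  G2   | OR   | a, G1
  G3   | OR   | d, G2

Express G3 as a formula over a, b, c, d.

G1 = a XOR d
G2 = a OR G1 = a OR (a XOR d)
G3 = d OR G2 = d OR (a OR (a XOR d))

d OR (a OR (a XOR d))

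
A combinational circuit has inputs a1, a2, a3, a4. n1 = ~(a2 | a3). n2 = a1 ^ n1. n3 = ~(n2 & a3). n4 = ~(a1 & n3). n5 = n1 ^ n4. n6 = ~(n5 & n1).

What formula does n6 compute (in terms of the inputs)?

n1 = ~(a2 | a3)
n2 = a1 ^ n1 = a1 ^ (~(a2 | a3))
n3 = ~(n2 & a3) = ~((a1 ^ (~(a2 | a3))) & a3)
n4 = ~(a1 & n3) = ~(a1 & (~((a1 ^ (~(a2 | a3))) & a3)))
n5 = n1 ^ n4 = (~(a2 | a3)) ^ (~(a1 & (~((a1 ^ (~(a2 | a3))) & a3))))
n6 = ~(n5 & n1) = ~(((~(a2 | a3)) ^ (~(a1 & (~((a1 ^ (~(a2 | a3))) & a3))))) & (~(a2 | a3)))

~(((~(a2 | a3)) ^ (~(a1 & (~((a1 ^ (~(a2 | a3))) & a3))))) & (~(a2 | a3)))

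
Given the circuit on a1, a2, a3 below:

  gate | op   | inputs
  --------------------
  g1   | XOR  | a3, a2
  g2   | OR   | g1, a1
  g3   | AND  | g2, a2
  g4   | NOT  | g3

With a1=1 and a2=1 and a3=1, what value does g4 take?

g1 = 1 XOR 1 = 0
g2 = 0 OR 1 = 1
g3 = 1 AND 1 = 1
g4 = NOT 1 = 0

0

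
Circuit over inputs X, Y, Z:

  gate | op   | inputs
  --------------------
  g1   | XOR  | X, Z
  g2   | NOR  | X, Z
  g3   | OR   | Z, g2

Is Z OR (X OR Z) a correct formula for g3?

g2 = X NOR Z
g3 = Z OR g2 = Z OR (X NOR Z)
At X=0, Y=0, Z=0: circuit gives 1, formula gives 0.

No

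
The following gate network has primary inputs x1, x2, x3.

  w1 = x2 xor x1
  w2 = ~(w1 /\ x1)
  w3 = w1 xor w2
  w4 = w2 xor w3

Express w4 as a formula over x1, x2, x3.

w1 = x2 xor x1
w2 = ~(w1 /\ x1) = ~((x2 xor x1) /\ x1)
w3 = w1 xor w2 = (x2 xor x1) xor (~((x2 xor x1) /\ x1))
w4 = w2 xor w3 = (~((x2 xor x1) /\ x1)) xor ((x2 xor x1) xor (~((x2 xor x1) /\ x1)))

(~((x2 xor x1) /\ x1)) xor ((x2 xor x1) xor (~((x2 xor x1) /\ x1)))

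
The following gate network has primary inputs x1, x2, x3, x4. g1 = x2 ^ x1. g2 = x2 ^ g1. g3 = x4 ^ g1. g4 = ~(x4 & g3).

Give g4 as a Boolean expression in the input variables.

g1 = x2 ^ x1
g3 = x4 ^ g1 = x4 ^ (x2 ^ x1)
g4 = ~(x4 & g3) = ~(x4 & (x4 ^ (x2 ^ x1)))

~(x4 & (x4 ^ (x2 ^ x1)))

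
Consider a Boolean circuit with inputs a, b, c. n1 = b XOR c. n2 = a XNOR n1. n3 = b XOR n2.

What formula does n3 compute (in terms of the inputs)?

n1 = b XOR c
n2 = a XNOR n1 = a XNOR (b XOR c)
n3 = b XOR n2 = b XOR (a XNOR (b XOR c))

b XOR (a XNOR (b XOR c))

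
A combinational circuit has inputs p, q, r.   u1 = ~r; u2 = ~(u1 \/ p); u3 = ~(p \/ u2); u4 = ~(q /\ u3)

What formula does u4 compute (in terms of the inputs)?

~(q /\ (~(p \/ (~(~r \/ p)))))

u1 = ~r
u2 = ~(u1 \/ p) = ~(~r \/ p)
u3 = ~(p \/ u2) = ~(p \/ (~(~r \/ p)))
u4 = ~(q /\ u3) = ~(q /\ (~(p \/ (~(~r \/ p)))))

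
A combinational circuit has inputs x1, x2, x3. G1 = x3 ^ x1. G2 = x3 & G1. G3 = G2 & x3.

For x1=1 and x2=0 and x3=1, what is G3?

G1 = 1 ^ 1 = 0
G2 = 1 & 0 = 0
G3 = 0 & 1 = 0

0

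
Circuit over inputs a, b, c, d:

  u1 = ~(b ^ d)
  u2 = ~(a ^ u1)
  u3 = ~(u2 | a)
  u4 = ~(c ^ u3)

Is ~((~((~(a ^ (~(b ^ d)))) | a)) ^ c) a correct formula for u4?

u1 = ~(b ^ d)
u2 = ~(a ^ u1) = ~(a ^ (~(b ^ d)))
u3 = ~(u2 | a) = ~((~(a ^ (~(b ^ d)))) | a)
u4 = ~(c ^ u3) = ~(c ^ (~((~(a ^ (~(b ^ d)))) | a)))
At a=0, b=0, c=0, d=0: circuit gives 0, formula gives 0.
At a=0, b=0, c=0, d=1: circuit gives 1, formula gives 1.
Agrees on all 16 inputs.

Yes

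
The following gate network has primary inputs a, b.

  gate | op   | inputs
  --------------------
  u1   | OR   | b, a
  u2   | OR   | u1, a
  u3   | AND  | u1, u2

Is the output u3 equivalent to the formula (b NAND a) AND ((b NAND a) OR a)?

No

u1 = b OR a
u2 = u1 OR a = (b OR a) OR a
u3 = u1 AND u2 = (b OR a) AND ((b OR a) OR a)
At a=0, b=0: circuit gives 0, formula gives 1.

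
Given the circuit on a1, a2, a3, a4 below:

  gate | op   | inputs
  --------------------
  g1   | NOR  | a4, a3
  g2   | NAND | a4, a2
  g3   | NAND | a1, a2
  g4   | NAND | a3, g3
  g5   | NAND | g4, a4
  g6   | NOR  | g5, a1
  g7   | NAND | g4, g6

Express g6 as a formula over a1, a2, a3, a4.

g3 = a1 NAND a2
g4 = a3 NAND g3 = a3 NAND (a1 NAND a2)
g5 = g4 NAND a4 = (a3 NAND (a1 NAND a2)) NAND a4
g6 = g5 NOR a1 = ((a3 NAND (a1 NAND a2)) NAND a4) NOR a1

((a3 NAND (a1 NAND a2)) NAND a4) NOR a1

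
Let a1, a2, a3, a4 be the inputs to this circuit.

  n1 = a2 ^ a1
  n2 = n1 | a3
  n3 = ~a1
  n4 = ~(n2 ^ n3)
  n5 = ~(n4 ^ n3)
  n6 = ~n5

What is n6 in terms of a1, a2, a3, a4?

n1 = a2 ^ a1
n2 = n1 | a3 = (a2 ^ a1) | a3
n3 = ~a1
n4 = ~(n2 ^ n3) = ~(((a2 ^ a1) | a3) ^ ~a1)
n5 = ~(n4 ^ n3) = ~((~(((a2 ^ a1) | a3) ^ ~a1)) ^ ~a1)
n6 = ~n5 = ~(~((~(((a2 ^ a1) | a3) ^ ~a1)) ^ ~a1))

~(~((~(((a2 ^ a1) | a3) ^ ~a1)) ^ ~a1))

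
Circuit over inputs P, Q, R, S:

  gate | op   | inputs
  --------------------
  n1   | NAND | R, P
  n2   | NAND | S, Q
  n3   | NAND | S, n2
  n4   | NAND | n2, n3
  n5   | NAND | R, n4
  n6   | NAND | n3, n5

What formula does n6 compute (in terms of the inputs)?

(S NAND (S NAND Q)) NAND (R NAND ((S NAND Q) NAND (S NAND (S NAND Q))))

n2 = S NAND Q
n3 = S NAND n2 = S NAND (S NAND Q)
n4 = n2 NAND n3 = (S NAND Q) NAND (S NAND (S NAND Q))
n5 = R NAND n4 = R NAND ((S NAND Q) NAND (S NAND (S NAND Q)))
n6 = n3 NAND n5 = (S NAND (S NAND Q)) NAND (R NAND ((S NAND Q) NAND (S NAND (S NAND Q))))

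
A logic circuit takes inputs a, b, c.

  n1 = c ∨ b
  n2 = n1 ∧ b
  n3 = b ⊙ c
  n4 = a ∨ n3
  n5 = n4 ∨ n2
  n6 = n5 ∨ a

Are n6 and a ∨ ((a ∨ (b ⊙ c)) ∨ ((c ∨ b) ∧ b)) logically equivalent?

n1 = c ∨ b
n2 = n1 ∧ b = (c ∨ b) ∧ b
n3 = b ⊙ c
n4 = a ∨ n3 = a ∨ (b ⊙ c)
n5 = n4 ∨ n2 = (a ∨ (b ⊙ c)) ∨ ((c ∨ b) ∧ b)
n6 = n5 ∨ a = ((a ∨ (b ⊙ c)) ∨ ((c ∨ b) ∧ b)) ∨ a
At a=0, b=0, c=1: circuit gives 0, formula gives 0.
At a=0, b=0, c=0: circuit gives 1, formula gives 1.
Agrees on all 8 inputs.

Yes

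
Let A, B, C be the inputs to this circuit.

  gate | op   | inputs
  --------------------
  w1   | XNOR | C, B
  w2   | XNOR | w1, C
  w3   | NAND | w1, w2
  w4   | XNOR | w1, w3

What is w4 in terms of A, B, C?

(C XNOR B) XNOR ((C XNOR B) NAND ((C XNOR B) XNOR C))

w1 = C XNOR B
w2 = w1 XNOR C = (C XNOR B) XNOR C
w3 = w1 NAND w2 = (C XNOR B) NAND ((C XNOR B) XNOR C)
w4 = w1 XNOR w3 = (C XNOR B) XNOR ((C XNOR B) NAND ((C XNOR B) XNOR C))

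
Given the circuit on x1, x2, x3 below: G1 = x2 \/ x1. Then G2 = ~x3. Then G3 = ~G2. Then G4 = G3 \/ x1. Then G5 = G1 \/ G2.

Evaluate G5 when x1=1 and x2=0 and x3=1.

G1 = 0 \/ 1 = 1
G2 = ~1 = 0
G5 = 1 \/ 0 = 1

1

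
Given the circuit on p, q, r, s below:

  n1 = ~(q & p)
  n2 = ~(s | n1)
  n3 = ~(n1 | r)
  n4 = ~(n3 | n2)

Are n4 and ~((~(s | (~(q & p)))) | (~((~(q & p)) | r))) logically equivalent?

Yes

n1 = ~(q & p)
n2 = ~(s | n1) = ~(s | (~(q & p)))
n3 = ~(n1 | r) = ~((~(q & p)) | r)
n4 = ~(n3 | n2) = ~((~((~(q & p)) | r)) | (~(s | (~(q & p)))))
At p=1, q=1, r=0, s=0: circuit gives 0, formula gives 0.
At p=0, q=0, r=0, s=0: circuit gives 1, formula gives 1.
Agrees on all 16 inputs.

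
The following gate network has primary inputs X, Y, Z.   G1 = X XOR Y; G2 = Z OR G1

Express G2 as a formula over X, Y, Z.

Z OR (X XOR Y)

G1 = X XOR Y
G2 = Z OR G1 = Z OR (X XOR Y)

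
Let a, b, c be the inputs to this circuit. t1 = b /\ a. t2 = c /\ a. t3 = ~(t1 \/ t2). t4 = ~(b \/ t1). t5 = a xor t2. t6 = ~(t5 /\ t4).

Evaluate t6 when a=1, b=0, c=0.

0

t1 = 0 /\ 1 = 0
t2 = 0 /\ 1 = 0
t4 = ~(0 \/ 0) = 1
t5 = 1 xor 0 = 1
t6 = ~(1 /\ 1) = 0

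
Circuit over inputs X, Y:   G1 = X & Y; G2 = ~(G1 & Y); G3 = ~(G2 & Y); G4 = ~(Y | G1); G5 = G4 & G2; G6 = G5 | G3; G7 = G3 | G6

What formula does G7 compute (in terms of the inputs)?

(~((~((X & Y) & Y)) & Y)) | (((~(Y | (X & Y))) & (~((X & Y) & Y))) | (~((~((X & Y) & Y)) & Y)))

G1 = X & Y
G2 = ~(G1 & Y) = ~((X & Y) & Y)
G3 = ~(G2 & Y) = ~((~((X & Y) & Y)) & Y)
G4 = ~(Y | G1) = ~(Y | (X & Y))
G5 = G4 & G2 = (~(Y | (X & Y))) & (~((X & Y) & Y))
G6 = G5 | G3 = ((~(Y | (X & Y))) & (~((X & Y) & Y))) | (~((~((X & Y) & Y)) & Y))
G7 = G3 | G6 = (~((~((X & Y) & Y)) & Y)) | (((~(Y | (X & Y))) & (~((X & Y) & Y))) | (~((~((X & Y) & Y)) & Y)))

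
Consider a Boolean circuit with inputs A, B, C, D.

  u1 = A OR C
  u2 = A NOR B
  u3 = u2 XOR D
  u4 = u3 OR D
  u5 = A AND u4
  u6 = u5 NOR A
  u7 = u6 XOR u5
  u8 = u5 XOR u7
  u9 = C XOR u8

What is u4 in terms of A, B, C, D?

u2 = A NOR B
u3 = u2 XOR D = (A NOR B) XOR D
u4 = u3 OR D = ((A NOR B) XOR D) OR D

((A NOR B) XOR D) OR D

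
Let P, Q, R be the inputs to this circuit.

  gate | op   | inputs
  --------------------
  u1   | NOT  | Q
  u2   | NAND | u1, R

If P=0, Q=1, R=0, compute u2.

u1 = NOT 1 = 0
u2 = 0 NAND 0 = 1

1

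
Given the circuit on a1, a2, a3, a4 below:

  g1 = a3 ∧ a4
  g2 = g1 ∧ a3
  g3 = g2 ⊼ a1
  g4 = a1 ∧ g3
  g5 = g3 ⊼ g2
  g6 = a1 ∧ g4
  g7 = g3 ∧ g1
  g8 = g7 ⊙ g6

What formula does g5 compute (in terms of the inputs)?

g1 = a3 ∧ a4
g2 = g1 ∧ a3 = (a3 ∧ a4) ∧ a3
g3 = g2 ⊼ a1 = ((a3 ∧ a4) ∧ a3) ⊼ a1
g5 = g3 ⊼ g2 = (((a3 ∧ a4) ∧ a3) ⊼ a1) ⊼ ((a3 ∧ a4) ∧ a3)

(((a3 ∧ a4) ∧ a3) ⊼ a1) ⊼ ((a3 ∧ a4) ∧ a3)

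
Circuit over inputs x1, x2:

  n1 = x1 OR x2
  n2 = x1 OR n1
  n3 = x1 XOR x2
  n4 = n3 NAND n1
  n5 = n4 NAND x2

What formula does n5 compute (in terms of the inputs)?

((x1 XOR x2) NAND (x1 OR x2)) NAND x2

n1 = x1 OR x2
n3 = x1 XOR x2
n4 = n3 NAND n1 = (x1 XOR x2) NAND (x1 OR x2)
n5 = n4 NAND x2 = ((x1 XOR x2) NAND (x1 OR x2)) NAND x2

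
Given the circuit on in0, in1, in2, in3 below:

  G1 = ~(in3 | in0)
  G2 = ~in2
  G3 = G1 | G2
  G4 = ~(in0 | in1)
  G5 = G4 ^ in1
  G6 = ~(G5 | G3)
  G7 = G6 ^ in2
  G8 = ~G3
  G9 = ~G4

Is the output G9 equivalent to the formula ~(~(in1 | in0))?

Yes

G4 = ~(in0 | in1)
G9 = ~G4 = ~(~(in0 | in1))
At in0=0, in1=0, in2=0, in3=0: circuit gives 0, formula gives 0.
At in0=0, in1=1, in2=0, in3=0: circuit gives 1, formula gives 1.
Agrees on all 16 inputs.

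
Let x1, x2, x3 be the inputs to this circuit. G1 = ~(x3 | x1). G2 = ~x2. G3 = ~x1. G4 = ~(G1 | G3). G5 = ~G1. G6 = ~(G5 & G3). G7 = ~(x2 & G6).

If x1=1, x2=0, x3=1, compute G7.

G1 = ~(1 | 1) = 0
G3 = ~1 = 0
G5 = ~0 = 1
G6 = ~(1 & 0) = 1
G7 = ~(0 & 1) = 1

1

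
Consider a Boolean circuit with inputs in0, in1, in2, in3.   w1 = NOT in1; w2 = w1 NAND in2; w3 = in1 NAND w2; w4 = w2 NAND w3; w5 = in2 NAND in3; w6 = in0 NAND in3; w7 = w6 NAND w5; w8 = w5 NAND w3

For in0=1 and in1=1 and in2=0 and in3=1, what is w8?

1

w1 = NOT 1 = 0
w2 = 0 NAND 0 = 1
w3 = 1 NAND 1 = 0
w5 = 0 NAND 1 = 1
w8 = 1 NAND 0 = 1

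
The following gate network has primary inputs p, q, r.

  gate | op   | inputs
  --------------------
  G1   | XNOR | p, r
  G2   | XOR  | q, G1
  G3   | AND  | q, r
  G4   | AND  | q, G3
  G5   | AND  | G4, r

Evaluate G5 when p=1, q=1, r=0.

0

G3 = 1 AND 0 = 0
G4 = 1 AND 0 = 0
G5 = 0 AND 0 = 0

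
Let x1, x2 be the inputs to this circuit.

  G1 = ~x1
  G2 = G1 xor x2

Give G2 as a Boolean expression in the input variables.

~x1 xor x2

G1 = ~x1
G2 = G1 xor x2 = ~x1 xor x2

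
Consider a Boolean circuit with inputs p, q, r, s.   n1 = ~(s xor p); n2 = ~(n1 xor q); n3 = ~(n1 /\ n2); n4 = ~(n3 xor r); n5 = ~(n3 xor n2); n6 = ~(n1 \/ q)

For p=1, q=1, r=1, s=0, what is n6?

n1 = ~(0 xor 1) = 0
n6 = ~(0 \/ 1) = 0

0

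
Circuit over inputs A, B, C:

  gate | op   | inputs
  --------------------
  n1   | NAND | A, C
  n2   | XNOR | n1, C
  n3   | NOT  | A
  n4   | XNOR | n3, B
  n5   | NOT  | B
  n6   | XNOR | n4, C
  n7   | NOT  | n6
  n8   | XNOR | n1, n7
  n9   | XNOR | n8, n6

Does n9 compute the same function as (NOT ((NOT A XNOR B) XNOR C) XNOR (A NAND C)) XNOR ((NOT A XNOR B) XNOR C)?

Yes

n1 = A NAND C
n3 = NOT A
n4 = n3 XNOR B = NOT A XNOR B
n6 = n4 XNOR C = (NOT A XNOR B) XNOR C
n7 = NOT n6 = NOT ((NOT A XNOR B) XNOR C)
n8 = n1 XNOR n7 = (A NAND C) XNOR NOT ((NOT A XNOR B) XNOR C)
n9 = n8 XNOR n6 = ((A NAND C) XNOR NOT ((NOT A XNOR B) XNOR C)) XNOR ((NOT A XNOR B) XNOR C)
At A=0, B=0, C=0: circuit gives 0, formula gives 0.
At A=1, B=0, C=1: circuit gives 1, formula gives 1.
Agrees on all 8 inputs.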